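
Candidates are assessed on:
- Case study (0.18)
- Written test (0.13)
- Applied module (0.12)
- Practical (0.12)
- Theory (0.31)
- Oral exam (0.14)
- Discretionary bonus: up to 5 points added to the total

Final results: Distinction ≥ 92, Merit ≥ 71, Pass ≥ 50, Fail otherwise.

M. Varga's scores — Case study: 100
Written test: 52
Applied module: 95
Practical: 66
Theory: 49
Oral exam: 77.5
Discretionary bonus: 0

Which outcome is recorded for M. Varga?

Weighted total:
  Case study 100 × 0.18 = 18
  Written test 52 × 0.13 = 6.76
  Applied module 95 × 0.12 = 11.4
  Practical 66 × 0.12 = 7.92
  Theory 49 × 0.31 = 15.19
  Oral exam 77.5 × 0.14 = 10.85
Sum = 70.12
Discretionary bonus: 70.12 + 0 = 70.12
70.12 is ≥ 50 and < 71 → Pass

Pass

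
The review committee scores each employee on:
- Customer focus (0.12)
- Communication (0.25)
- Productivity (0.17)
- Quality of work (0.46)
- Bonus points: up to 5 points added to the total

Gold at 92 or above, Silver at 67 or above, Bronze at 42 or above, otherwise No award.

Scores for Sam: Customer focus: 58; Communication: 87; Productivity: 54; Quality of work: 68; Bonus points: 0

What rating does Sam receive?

Silver

Weighted total:
  Customer focus 58 × 0.12 = 6.96
  Communication 87 × 0.25 = 21.75
  Productivity 54 × 0.17 = 9.18
  Quality of work 68 × 0.46 = 31.28
Sum = 69.17
Bonus points: 69.17 + 0 = 69.17
69.17 is ≥ 67 and < 92 → Silver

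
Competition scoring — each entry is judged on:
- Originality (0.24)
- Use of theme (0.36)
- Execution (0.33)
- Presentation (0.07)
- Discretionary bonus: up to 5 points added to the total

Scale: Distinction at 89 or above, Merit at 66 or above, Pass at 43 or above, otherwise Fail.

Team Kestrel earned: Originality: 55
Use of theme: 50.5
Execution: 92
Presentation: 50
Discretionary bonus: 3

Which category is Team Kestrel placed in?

Merit

Weighted total:
  Originality 55 × 0.24 = 13.2
  Use of theme 50.5 × 0.36 = 18.18
  Execution 92 × 0.33 = 30.36
  Presentation 50 × 0.07 = 3.5
Sum = 65.24
Discretionary bonus: 65.24 + 3 = 68.24
68.24 is ≥ 66 and < 89 → Merit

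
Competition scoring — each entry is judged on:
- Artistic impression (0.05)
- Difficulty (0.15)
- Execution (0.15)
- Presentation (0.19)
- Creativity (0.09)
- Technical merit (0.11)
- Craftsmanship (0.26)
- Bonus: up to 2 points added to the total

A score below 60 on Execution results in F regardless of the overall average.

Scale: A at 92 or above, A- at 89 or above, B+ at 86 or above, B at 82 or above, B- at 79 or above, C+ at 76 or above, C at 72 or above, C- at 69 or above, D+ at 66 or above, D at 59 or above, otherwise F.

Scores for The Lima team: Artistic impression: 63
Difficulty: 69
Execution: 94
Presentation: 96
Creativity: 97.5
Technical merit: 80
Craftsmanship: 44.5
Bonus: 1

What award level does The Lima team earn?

C

Execution score 94 ≥ 60: minimum met.
Weighted total:
  Artistic impression 63 × 0.05 = 3.15
  Difficulty 69 × 0.15 = 10.35
  Execution 94 × 0.15 = 14.1
  Presentation 96 × 0.19 = 18.24
  Creativity 97.5 × 0.09 = 8.775
  Technical merit 80 × 0.11 = 8.8
  Craftsmanship 44.5 × 0.26 = 11.57
Sum = 74.985
Bonus: 74.985 + 1 = 75.985
75.985 is ≥ 72 and < 76 → C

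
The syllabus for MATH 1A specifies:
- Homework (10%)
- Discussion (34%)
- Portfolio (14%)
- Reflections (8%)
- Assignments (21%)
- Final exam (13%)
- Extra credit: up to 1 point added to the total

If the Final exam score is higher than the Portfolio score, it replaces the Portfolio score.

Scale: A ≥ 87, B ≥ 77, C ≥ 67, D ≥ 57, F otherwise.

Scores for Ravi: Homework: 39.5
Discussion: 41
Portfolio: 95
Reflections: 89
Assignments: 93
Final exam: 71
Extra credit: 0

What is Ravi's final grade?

C

Final exam (71) ≤ Portfolio (95), so Portfolio stays at 95.
Weighted total:
  Homework 39.5 × 0.1 = 3.95
  Discussion 41 × 0.34 = 13.94
  Portfolio 95 × 0.14 = 13.3
  Reflections 89 × 0.08 = 7.12
  Assignments 93 × 0.21 = 19.53
  Final exam 71 × 0.13 = 9.23
Sum = 67.07
Extra credit: 67.07 + 0 = 67.07
67.07 is ≥ 67 and < 77 → C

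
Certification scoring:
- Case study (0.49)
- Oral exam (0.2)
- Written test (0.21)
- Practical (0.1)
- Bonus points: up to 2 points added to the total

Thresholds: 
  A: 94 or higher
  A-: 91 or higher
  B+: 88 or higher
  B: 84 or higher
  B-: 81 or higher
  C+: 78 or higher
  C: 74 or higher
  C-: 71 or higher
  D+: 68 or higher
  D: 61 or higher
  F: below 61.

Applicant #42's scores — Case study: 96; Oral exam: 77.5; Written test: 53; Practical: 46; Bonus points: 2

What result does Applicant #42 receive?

C+

Weighted total:
  Case study 96 × 0.49 = 47.04
  Oral exam 77.5 × 0.2 = 15.5
  Written test 53 × 0.21 = 11.13
  Practical 46 × 0.1 = 4.6
Sum = 78.27
Bonus points: 78.27 + 2 = 80.27
80.27 is ≥ 78 and < 81 → C+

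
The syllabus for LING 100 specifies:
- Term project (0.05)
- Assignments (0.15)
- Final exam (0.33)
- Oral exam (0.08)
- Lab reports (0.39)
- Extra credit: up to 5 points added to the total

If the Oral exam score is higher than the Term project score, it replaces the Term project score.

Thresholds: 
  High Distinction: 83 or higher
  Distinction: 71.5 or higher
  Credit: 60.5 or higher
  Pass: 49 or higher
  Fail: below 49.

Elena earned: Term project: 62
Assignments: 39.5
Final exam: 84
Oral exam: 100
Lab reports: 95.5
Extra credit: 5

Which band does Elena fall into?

High Distinction

Oral exam (100) > Term project (62), so Term project counts as 100.
Weighted total:
  Term project 100 × 0.05 = 5
  Assignments 39.5 × 0.15 = 5.925
  Final exam 84 × 0.33 = 27.72
  Oral exam 100 × 0.08 = 8
  Lab reports 95.5 × 0.39 = 37.245
Sum = 83.89
Extra credit: 83.89 + 5 = 88.89
88.89 ≥ 83 → High Distinction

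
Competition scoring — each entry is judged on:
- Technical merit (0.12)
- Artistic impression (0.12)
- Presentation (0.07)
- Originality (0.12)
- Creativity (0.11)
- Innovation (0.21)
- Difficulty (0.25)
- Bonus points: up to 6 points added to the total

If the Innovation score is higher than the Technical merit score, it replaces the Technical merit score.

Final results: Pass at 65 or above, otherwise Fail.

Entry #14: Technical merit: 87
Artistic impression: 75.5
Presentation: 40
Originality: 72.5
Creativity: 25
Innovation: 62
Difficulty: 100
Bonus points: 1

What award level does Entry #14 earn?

Pass

Innovation (62) ≤ Technical merit (87), so Technical merit stays at 87.
Weighted total:
  Technical merit 87 × 0.12 = 10.44
  Artistic impression 75.5 × 0.12 = 9.06
  Presentation 40 × 0.07 = 2.8
  Originality 72.5 × 0.12 = 8.7
  Creativity 25 × 0.11 = 2.75
  Innovation 62 × 0.21 = 13.02
  Difficulty 100 × 0.25 = 25
Sum = 71.77
Bonus points: 71.77 + 1 = 72.77
72.77 ≥ 65 → Pass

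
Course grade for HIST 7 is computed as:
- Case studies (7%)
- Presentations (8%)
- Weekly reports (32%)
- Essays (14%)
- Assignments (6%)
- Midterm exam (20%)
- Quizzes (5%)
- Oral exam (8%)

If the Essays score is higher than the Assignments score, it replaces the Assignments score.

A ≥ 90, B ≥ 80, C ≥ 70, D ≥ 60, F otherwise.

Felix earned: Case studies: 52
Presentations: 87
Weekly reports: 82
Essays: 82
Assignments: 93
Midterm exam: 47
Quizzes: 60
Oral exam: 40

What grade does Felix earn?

Essays (82) ≤ Assignments (93), so Assignments stays at 93.
Weighted total:
  Case studies 52 × 0.07 = 3.64
  Presentations 87 × 0.08 = 6.96
  Weekly reports 82 × 0.32 = 26.24
  Essays 82 × 0.14 = 11.48
  Assignments 93 × 0.06 = 5.58
  Midterm exam 47 × 0.2 = 9.4
  Quizzes 60 × 0.05 = 3
  Oral exam 40 × 0.08 = 3.2
Sum = 69.5
69.5 is ≥ 60 and < 70 → D

D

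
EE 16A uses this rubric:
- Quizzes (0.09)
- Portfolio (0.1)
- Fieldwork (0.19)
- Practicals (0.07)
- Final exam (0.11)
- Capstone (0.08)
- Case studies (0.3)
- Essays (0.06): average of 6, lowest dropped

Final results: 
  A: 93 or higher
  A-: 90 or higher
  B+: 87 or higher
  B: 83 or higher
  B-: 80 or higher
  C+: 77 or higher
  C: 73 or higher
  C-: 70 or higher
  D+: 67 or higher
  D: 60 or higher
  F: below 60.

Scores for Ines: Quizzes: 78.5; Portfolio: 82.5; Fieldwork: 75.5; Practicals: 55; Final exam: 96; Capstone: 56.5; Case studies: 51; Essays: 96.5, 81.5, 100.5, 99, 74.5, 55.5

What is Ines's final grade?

D+

Essays: drop 55.5 → average of remaining 5 = 452/5 = 90.4
Weighted total:
  Quizzes 78.5 × 0.09 = 7.065
  Portfolio 82.5 × 0.1 = 8.25
  Fieldwork 75.5 × 0.19 = 14.345
  Practicals 55 × 0.07 = 3.85
  Final exam 96 × 0.11 = 10.56
  Capstone 56.5 × 0.08 = 4.52
  Case studies 51 × 0.3 = 15.3
  Essays 90.4 × 0.06 = 5.424
Sum = 69.314
69.314 is ≥ 67 and < 70 → D+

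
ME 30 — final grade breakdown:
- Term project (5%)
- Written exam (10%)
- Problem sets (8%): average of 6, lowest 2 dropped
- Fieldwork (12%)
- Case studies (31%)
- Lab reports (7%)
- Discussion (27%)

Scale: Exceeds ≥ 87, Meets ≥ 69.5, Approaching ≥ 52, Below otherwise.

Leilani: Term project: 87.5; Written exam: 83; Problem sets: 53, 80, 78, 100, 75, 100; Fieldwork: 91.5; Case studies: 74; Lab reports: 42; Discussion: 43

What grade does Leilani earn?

Problem sets: drop 53, 75 → average of remaining 4 = 358/4 = 89.5
Weighted total:
  Term project 87.5 × 0.05 = 4.375
  Written exam 83 × 0.1 = 8.3
  Problem sets 89.5 × 0.08 = 7.16
  Fieldwork 91.5 × 0.12 = 10.98
  Case studies 74 × 0.31 = 22.94
  Lab reports 42 × 0.07 = 2.94
  Discussion 43 × 0.27 = 11.61
Sum = 68.305
68.305 is ≥ 52 and < 69.5 → Approaching

Approaching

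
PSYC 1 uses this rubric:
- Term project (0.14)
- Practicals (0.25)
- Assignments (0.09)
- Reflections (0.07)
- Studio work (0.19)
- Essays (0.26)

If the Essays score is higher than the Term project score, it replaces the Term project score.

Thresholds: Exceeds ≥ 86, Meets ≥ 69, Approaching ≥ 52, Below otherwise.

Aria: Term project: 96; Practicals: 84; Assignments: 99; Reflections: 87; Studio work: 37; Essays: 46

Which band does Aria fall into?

Essays (46) ≤ Term project (96), so Term project stays at 96.
Weighted total:
  Term project 96 × 0.14 = 13.44
  Practicals 84 × 0.25 = 21
  Assignments 99 × 0.09 = 8.91
  Reflections 87 × 0.07 = 6.09
  Studio work 37 × 0.19 = 7.03
  Essays 46 × 0.26 = 11.96
Sum = 68.43
68.43 is ≥ 52 and < 69 → Approaching

Approaching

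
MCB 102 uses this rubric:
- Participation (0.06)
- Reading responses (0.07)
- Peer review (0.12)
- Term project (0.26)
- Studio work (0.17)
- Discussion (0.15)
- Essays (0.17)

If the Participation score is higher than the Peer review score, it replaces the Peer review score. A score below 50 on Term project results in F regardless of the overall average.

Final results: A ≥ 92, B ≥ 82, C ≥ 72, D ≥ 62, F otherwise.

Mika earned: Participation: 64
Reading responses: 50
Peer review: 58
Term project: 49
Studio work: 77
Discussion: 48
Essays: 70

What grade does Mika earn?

F

Participation (64) > Peer review (58), so Peer review counts as 64.
Term project score 49 < 50: minimum not met.
Weighted total:
  Participation 64 × 0.06 = 3.84
  Reading responses 50 × 0.07 = 3.5
  Peer review 64 × 0.12 = 7.68
  Term project 49 × 0.26 = 12.74
  Studio work 77 × 0.17 = 13.09
  Discussion 48 × 0.15 = 7.2
  Essays 70 × 0.17 = 11.9
Sum = 59.95
Because the Term project minimum was not met, the result is F.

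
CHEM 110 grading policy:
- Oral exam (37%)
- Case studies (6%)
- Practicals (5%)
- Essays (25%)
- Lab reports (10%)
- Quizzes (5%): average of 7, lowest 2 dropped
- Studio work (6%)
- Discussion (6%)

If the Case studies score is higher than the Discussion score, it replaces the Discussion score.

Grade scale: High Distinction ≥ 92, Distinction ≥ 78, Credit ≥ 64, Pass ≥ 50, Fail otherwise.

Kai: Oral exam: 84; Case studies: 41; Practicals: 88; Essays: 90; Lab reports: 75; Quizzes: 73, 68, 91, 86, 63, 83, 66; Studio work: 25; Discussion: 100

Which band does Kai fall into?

Distinction

Quizzes: drop 63, 66 → average of remaining 5 = 401/5 = 80.2
Case studies (41) ≤ Discussion (100), so Discussion stays at 100.
Weighted total:
  Oral exam 84 × 0.37 = 31.08
  Case studies 41 × 0.06 = 2.46
  Practicals 88 × 0.05 = 4.4
  Essays 90 × 0.25 = 22.5
  Lab reports 75 × 0.1 = 7.5
  Quizzes 80.2 × 0.05 = 4.01
  Studio work 25 × 0.06 = 1.5
  Discussion 100 × 0.06 = 6
Sum = 79.45
79.45 is ≥ 78 and < 92 → Distinction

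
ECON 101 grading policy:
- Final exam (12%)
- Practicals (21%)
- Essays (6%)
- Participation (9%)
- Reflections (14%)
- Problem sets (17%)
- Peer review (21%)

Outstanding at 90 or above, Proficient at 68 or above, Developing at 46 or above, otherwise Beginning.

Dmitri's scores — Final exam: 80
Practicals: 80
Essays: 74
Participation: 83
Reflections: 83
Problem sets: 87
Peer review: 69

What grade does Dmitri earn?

Weighted total:
  Final exam 80 × 0.12 = 9.6
  Practicals 80 × 0.21 = 16.8
  Essays 74 × 0.06 = 4.44
  Participation 83 × 0.09 = 7.47
  Reflections 83 × 0.14 = 11.62
  Problem sets 87 × 0.17 = 14.79
  Peer review 69 × 0.21 = 14.49
Sum = 79.21
79.21 is ≥ 68 and < 90 → Proficient

Proficient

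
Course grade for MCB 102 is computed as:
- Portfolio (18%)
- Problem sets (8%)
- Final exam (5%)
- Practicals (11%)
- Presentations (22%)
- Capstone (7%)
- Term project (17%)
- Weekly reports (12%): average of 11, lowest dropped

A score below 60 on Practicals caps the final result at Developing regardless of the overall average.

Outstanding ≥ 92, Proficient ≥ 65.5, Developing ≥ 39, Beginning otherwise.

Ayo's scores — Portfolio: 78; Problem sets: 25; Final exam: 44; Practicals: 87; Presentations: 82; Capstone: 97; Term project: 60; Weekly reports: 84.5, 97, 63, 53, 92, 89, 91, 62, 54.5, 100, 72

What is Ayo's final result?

Weekly reports: drop 53 → average of remaining 10 = 805/10 = 80.5
Practicals score 87 ≥ 60: minimum met.
Weighted total:
  Portfolio 78 × 0.18 = 14.04
  Problem sets 25 × 0.08 = 2
  Final exam 44 × 0.05 = 2.2
  Practicals 87 × 0.11 = 9.57
  Presentations 82 × 0.22 = 18.04
  Capstone 97 × 0.07 = 6.79
  Term project 60 × 0.17 = 10.2
  Weekly reports 80.5 × 0.12 = 9.66
Sum = 72.5
72.5 is ≥ 65.5 and < 92 → Proficient

Proficient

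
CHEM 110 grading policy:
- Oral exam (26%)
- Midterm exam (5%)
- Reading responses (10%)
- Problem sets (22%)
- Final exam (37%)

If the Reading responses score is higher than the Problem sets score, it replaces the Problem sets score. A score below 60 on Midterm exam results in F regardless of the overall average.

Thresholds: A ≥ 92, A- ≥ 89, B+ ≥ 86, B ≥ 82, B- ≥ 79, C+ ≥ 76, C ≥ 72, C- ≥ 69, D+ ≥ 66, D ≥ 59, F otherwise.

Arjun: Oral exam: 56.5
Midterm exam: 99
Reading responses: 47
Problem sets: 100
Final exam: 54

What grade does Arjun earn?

D+

Reading responses (47) ≤ Problem sets (100), so Problem sets stays at 100.
Midterm exam score 99 ≥ 60: minimum met.
Weighted total:
  Oral exam 56.5 × 0.26 = 14.69
  Midterm exam 99 × 0.05 = 4.95
  Reading responses 47 × 0.1 = 4.7
  Problem sets 100 × 0.22 = 22
  Final exam 54 × 0.37 = 19.98
Sum = 66.32
66.32 is ≥ 66 and < 69 → D+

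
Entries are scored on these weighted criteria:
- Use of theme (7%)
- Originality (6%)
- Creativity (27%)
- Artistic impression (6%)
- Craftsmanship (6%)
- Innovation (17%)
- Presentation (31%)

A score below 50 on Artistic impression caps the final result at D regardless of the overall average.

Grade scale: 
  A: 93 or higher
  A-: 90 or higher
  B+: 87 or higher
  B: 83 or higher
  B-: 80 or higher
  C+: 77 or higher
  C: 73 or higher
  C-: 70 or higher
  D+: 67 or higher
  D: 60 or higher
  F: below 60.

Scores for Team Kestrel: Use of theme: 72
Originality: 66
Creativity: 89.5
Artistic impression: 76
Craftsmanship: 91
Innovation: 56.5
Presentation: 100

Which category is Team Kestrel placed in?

B

Artistic impression score 76 ≥ 50: minimum met.
Weighted total:
  Use of theme 72 × 0.07 = 5.04
  Originality 66 × 0.06 = 3.96
  Creativity 89.5 × 0.27 = 24.165
  Artistic impression 76 × 0.06 = 4.56
  Craftsmanship 91 × 0.06 = 5.46
  Innovation 56.5 × 0.17 = 9.605
  Presentation 100 × 0.31 = 31
Sum = 83.79
83.79 is ≥ 83 and < 87 → B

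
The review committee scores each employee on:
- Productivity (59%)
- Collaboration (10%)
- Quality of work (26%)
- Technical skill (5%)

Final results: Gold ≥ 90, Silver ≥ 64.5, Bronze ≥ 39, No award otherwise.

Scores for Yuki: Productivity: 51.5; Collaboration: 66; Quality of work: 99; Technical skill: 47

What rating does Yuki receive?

Weighted total:
  Productivity 51.5 × 0.59 = 30.385
  Collaboration 66 × 0.1 = 6.6
  Quality of work 99 × 0.26 = 25.74
  Technical skill 47 × 0.05 = 2.35
Sum = 65.075
65.075 is ≥ 64.5 and < 90 → Silver

Silver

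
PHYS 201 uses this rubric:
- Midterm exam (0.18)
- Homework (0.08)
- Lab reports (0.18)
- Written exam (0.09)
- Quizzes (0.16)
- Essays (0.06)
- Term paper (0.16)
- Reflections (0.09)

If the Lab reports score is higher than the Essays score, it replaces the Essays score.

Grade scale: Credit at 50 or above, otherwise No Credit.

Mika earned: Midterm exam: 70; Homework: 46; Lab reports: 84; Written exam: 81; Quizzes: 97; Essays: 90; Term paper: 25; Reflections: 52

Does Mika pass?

Lab reports (84) ≤ Essays (90), so Essays stays at 90.
Weighted total:
  Midterm exam 70 × 0.18 = 12.6
  Homework 46 × 0.08 = 3.68
  Lab reports 84 × 0.18 = 15.12
  Written exam 81 × 0.09 = 7.29
  Quizzes 97 × 0.16 = 15.52
  Essays 90 × 0.06 = 5.4
  Term paper 25 × 0.16 = 4
  Reflections 52 × 0.09 = 4.68
Sum = 68.29
68.29 ≥ 50 → Credit

Credit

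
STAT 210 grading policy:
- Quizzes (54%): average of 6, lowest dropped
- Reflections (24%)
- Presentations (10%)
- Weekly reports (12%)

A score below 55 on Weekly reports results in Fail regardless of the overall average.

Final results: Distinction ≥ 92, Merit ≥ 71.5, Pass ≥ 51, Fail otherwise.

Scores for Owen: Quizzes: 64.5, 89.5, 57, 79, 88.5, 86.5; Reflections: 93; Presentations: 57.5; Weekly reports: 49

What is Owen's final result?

Fail

Quizzes: drop 57 → average of remaining 5 = 408/5 = 81.6
Weekly reports score 49 < 55: minimum not met.
Weighted total:
  Quizzes 81.6 × 0.54 = 44.064
  Reflections 93 × 0.24 = 22.32
  Presentations 57.5 × 0.1 = 5.75
  Weekly reports 49 × 0.12 = 5.88
Sum = 78.014
Because the Weekly reports minimum was not met, the result is Fail.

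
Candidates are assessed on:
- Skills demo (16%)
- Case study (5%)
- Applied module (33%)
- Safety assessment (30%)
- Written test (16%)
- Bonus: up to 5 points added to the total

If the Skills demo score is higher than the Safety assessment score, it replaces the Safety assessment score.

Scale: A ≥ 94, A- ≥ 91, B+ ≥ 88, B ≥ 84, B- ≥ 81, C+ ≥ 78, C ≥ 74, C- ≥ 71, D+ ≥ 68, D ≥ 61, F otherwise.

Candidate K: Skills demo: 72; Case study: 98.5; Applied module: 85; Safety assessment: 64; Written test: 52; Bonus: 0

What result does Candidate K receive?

C

Skills demo (72) > Safety assessment (64), so Safety assessment counts as 72.
Weighted total:
  Skills demo 72 × 0.16 = 11.52
  Case study 98.5 × 0.05 = 4.925
  Applied module 85 × 0.33 = 28.05
  Safety assessment 72 × 0.3 = 21.6
  Written test 52 × 0.16 = 8.32
Sum = 74.415
Bonus: 74.415 + 0 = 74.415
74.415 is ≥ 74 and < 78 → C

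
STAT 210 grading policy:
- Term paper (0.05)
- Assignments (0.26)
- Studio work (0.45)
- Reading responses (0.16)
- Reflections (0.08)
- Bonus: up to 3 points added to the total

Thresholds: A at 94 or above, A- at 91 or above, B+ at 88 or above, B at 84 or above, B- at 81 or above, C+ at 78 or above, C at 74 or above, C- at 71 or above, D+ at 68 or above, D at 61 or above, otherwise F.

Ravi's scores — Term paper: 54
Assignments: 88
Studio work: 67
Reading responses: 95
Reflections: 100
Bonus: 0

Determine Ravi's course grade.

Weighted total:
  Term paper 54 × 0.05 = 2.7
  Assignments 88 × 0.26 = 22.88
  Studio work 67 × 0.45 = 30.15
  Reading responses 95 × 0.16 = 15.2
  Reflections 100 × 0.08 = 8
Sum = 78.93
Bonus: 78.93 + 0 = 78.93
78.93 is ≥ 78 and < 81 → C+

C+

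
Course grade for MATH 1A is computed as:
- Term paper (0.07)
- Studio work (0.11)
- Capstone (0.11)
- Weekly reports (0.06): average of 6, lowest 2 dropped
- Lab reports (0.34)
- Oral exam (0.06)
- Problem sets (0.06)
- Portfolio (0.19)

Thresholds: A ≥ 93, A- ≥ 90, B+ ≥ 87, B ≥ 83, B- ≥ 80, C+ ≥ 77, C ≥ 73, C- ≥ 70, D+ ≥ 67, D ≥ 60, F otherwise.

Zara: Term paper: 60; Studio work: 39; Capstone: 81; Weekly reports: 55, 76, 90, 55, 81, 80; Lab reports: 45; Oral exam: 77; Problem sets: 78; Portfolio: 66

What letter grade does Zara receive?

F

Weekly reports: drop 55, 55 → average of remaining 4 = 327/4 = 81.75
Weighted total:
  Term paper 60 × 0.07 = 4.2
  Studio work 39 × 0.11 = 4.29
  Capstone 81 × 0.11 = 8.91
  Weekly reports 81.75 × 0.06 = 4.905
  Lab reports 45 × 0.34 = 15.3
  Oral exam 77 × 0.06 = 4.62
  Problem sets 78 × 0.06 = 4.68
  Portfolio 66 × 0.19 = 12.54
Sum = 59.445
59.445 < 60 → F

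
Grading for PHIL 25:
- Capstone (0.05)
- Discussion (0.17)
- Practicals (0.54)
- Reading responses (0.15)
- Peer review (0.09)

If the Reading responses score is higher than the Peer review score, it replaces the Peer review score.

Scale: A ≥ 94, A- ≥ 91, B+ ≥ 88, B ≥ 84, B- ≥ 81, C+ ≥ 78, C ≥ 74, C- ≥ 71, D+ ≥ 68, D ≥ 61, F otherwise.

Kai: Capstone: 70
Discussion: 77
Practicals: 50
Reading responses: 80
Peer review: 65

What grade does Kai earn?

D

Reading responses (80) > Peer review (65), so Peer review counts as 80.
Weighted total:
  Capstone 70 × 0.05 = 3.5
  Discussion 77 × 0.17 = 13.09
  Practicals 50 × 0.54 = 27
  Reading responses 80 × 0.15 = 12
  Peer review 80 × 0.09 = 7.2
Sum = 62.79
62.79 is ≥ 61 and < 68 → D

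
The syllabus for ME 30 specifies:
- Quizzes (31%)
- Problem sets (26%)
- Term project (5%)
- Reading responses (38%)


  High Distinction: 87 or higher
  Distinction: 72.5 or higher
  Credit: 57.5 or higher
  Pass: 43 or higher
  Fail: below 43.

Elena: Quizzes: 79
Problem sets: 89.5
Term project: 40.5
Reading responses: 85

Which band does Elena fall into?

Distinction

Weighted total:
  Quizzes 79 × 0.31 = 24.49
  Problem sets 89.5 × 0.26 = 23.27
  Term project 40.5 × 0.05 = 2.025
  Reading responses 85 × 0.38 = 32.3
Sum = 82.085
82.085 is ≥ 72.5 and < 87 → Distinction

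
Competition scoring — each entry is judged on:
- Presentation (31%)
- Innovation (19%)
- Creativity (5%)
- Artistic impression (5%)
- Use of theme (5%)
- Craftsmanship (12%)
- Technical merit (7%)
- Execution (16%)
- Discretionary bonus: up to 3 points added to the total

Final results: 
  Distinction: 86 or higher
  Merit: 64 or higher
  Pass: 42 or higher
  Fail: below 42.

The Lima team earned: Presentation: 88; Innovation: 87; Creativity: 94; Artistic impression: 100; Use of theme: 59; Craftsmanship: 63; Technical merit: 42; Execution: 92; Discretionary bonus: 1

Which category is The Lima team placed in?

Merit

Weighted total:
  Presentation 88 × 0.31 = 27.28
  Innovation 87 × 0.19 = 16.53
  Creativity 94 × 0.05 = 4.7
  Artistic impression 100 × 0.05 = 5
  Use of theme 59 × 0.05 = 2.95
  Craftsmanship 63 × 0.12 = 7.56
  Technical merit 42 × 0.07 = 2.94
  Execution 92 × 0.16 = 14.72
Sum = 81.68
Discretionary bonus: 81.68 + 1 = 82.68
82.68 is ≥ 64 and < 86 → Merit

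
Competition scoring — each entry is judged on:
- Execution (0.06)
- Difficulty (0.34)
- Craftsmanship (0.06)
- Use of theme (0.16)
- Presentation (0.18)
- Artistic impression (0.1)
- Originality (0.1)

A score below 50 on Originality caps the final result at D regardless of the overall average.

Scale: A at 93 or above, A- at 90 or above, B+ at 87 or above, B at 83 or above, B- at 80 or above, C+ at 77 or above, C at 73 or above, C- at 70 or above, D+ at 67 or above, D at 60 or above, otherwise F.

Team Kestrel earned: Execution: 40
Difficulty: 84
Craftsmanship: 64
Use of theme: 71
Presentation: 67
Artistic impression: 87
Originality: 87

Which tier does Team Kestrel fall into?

C

Originality score 87 ≥ 50: minimum met.
Weighted total:
  Execution 40 × 0.06 = 2.4
  Difficulty 84 × 0.34 = 28.56
  Craftsmanship 64 × 0.06 = 3.84
  Use of theme 71 × 0.16 = 11.36
  Presentation 67 × 0.18 = 12.06
  Artistic impression 87 × 0.1 = 8.7
  Originality 87 × 0.1 = 8.7
Sum = 75.62
75.62 is ≥ 73 and < 77 → C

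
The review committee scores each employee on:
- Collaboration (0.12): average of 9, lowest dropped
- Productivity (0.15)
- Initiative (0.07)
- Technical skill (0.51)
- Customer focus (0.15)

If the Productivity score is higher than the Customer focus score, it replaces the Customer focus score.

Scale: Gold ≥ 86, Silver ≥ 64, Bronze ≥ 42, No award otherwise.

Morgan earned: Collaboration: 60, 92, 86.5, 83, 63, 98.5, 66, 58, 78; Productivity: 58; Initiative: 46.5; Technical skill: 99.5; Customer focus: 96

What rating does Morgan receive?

Collaboration: drop 58 → average of remaining 8 = 627/8 = 78.375
Productivity (58) ≤ Customer focus (96), so Customer focus stays at 96.
Weighted total:
  Collaboration 78.375 × 0.12 = 9.405
  Productivity 58 × 0.15 = 8.7
  Initiative 46.5 × 0.07 = 3.255
  Technical skill 99.5 × 0.51 = 50.745
  Customer focus 96 × 0.15 = 14.4
Sum = 86.505
86.505 ≥ 86 → Gold

Gold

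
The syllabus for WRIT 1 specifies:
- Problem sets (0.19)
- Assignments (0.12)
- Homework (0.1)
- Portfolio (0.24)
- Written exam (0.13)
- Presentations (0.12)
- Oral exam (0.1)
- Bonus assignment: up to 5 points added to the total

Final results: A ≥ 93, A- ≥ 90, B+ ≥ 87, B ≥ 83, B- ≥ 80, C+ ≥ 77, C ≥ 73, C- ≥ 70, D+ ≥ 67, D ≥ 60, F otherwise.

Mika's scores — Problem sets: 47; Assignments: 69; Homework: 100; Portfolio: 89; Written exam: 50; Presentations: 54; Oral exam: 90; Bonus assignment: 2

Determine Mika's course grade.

C-

Weighted total:
  Problem sets 47 × 0.19 = 8.93
  Assignments 69 × 0.12 = 8.28
  Homework 100 × 0.1 = 10
  Portfolio 89 × 0.24 = 21.36
  Written exam 50 × 0.13 = 6.5
  Presentations 54 × 0.12 = 6.48
  Oral exam 90 × 0.1 = 9
Sum = 70.55
Bonus assignment: 70.55 + 2 = 72.55
72.55 is ≥ 70 and < 73 → C-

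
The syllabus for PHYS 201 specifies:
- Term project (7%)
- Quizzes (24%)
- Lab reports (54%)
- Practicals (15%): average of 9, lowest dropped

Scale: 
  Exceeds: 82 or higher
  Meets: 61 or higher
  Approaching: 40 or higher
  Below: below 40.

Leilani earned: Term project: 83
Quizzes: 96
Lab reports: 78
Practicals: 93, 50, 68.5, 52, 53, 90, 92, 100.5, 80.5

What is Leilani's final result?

Practicals: drop 50 → average of remaining 8 = 629.5/8 = 78.6875
Weighted total:
  Term project 83 × 0.07 = 5.81
  Quizzes 96 × 0.24 = 23.04
  Lab reports 78 × 0.54 = 42.12
  Practicals 78.6875 × 0.15 = 11.803125
Sum = 82.773125
82.773125 ≥ 82 → Exceeds

Exceeds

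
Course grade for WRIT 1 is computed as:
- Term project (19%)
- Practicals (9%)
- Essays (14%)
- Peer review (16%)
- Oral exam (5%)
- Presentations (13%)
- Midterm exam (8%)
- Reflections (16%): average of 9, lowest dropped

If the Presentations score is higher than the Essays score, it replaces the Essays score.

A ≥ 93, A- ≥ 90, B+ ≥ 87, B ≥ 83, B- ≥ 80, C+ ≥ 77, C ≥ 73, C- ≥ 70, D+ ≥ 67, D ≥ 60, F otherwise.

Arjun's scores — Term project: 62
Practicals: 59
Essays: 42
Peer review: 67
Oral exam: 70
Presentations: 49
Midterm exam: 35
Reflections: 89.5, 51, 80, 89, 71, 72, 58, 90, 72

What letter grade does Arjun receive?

Reflections: drop 51 → average of remaining 8 = 621.5/8 = 77.6875
Presentations (49) > Essays (42), so Essays counts as 49.
Weighted total:
  Term project 62 × 0.19 = 11.78
  Practicals 59 × 0.09 = 5.31
  Essays 49 × 0.14 = 6.86
  Peer review 67 × 0.16 = 10.72
  Oral exam 70 × 0.05 = 3.5
  Presentations 49 × 0.13 = 6.37
  Midterm exam 35 × 0.08 = 2.8
  Reflections 77.6875 × 0.16 = 12.43
Sum = 59.77
59.77 < 60 → F

F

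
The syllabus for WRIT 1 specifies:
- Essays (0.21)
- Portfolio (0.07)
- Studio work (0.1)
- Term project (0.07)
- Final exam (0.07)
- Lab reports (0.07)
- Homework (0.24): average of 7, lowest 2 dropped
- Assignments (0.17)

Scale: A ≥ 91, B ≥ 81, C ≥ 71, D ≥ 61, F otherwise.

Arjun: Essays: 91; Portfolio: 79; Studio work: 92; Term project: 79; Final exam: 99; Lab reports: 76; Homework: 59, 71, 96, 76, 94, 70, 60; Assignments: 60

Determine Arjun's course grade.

B

Homework: drop 59, 60 → average of remaining 5 = 407/5 = 81.4
Weighted total:
  Essays 91 × 0.21 = 19.11
  Portfolio 79 × 0.07 = 5.53
  Studio work 92 × 0.1 = 9.2
  Term project 79 × 0.07 = 5.53
  Final exam 99 × 0.07 = 6.93
  Lab reports 76 × 0.07 = 5.32
  Homework 81.4 × 0.24 = 19.536
  Assignments 60 × 0.17 = 10.2
Sum = 81.356
81.356 is ≥ 81 and < 91 → B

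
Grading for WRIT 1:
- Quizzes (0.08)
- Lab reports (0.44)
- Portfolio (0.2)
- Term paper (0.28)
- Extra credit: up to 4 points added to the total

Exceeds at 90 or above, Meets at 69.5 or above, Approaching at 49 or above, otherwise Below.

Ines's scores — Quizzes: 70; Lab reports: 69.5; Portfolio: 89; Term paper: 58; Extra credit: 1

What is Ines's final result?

Meets

Weighted total:
  Quizzes 70 × 0.08 = 5.6
  Lab reports 69.5 × 0.44 = 30.58
  Portfolio 89 × 0.2 = 17.8
  Term paper 58 × 0.28 = 16.24
Sum = 70.22
Extra credit: 70.22 + 1 = 71.22
71.22 is ≥ 69.5 and < 90 → Meets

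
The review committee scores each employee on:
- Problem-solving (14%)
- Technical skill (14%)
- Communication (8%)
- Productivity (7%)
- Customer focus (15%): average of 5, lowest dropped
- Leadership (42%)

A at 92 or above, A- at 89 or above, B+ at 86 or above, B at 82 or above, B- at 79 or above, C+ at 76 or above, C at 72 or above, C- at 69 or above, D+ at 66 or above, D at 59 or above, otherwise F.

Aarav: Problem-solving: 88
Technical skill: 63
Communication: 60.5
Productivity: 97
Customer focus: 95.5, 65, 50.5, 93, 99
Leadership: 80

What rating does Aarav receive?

Customer focus: drop 50.5 → average of remaining 4 = 352.5/4 = 88.125
Weighted total:
  Problem-solving 88 × 0.14 = 12.32
  Technical skill 63 × 0.14 = 8.82
  Communication 60.5 × 0.08 = 4.84
  Productivity 97 × 0.07 = 6.79
  Customer focus 88.125 × 0.15 = 13.21875
  Leadership 80 × 0.42 = 33.6
Sum = 79.58875
79.58875 is ≥ 79 and < 82 → B-

B-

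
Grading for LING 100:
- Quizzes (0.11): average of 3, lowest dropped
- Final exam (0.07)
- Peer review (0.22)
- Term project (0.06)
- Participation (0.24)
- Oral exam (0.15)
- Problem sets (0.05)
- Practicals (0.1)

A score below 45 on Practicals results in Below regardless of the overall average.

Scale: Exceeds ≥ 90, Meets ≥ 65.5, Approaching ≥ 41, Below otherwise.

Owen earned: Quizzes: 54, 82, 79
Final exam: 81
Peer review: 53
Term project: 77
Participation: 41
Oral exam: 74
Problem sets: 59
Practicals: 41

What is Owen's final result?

Below

Quizzes: drop 54 → average of remaining 2 = 161/2 = 80.5
Practicals score 41 < 45: minimum not met.
Weighted total:
  Quizzes 80.5 × 0.11 = 8.855
  Final exam 81 × 0.07 = 5.67
  Peer review 53 × 0.22 = 11.66
  Term project 77 × 0.06 = 4.62
  Participation 41 × 0.24 = 9.84
  Oral exam 74 × 0.15 = 11.1
  Problem sets 59 × 0.05 = 2.95
  Practicals 41 × 0.1 = 4.1
Sum = 58.795
Because the Practicals minimum was not met, the result is Below.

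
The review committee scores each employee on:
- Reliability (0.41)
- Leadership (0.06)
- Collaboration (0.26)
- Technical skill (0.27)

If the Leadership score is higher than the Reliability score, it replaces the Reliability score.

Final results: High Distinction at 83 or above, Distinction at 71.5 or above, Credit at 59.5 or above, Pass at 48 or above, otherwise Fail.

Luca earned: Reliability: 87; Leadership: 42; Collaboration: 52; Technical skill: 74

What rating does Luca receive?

Leadership (42) ≤ Reliability (87), so Reliability stays at 87.
Weighted total:
  Reliability 87 × 0.41 = 35.67
  Leadership 42 × 0.06 = 2.52
  Collaboration 52 × 0.26 = 13.52
  Technical skill 74 × 0.27 = 19.98
Sum = 71.69
71.69 is ≥ 71.5 and < 83 → Distinction

Distinction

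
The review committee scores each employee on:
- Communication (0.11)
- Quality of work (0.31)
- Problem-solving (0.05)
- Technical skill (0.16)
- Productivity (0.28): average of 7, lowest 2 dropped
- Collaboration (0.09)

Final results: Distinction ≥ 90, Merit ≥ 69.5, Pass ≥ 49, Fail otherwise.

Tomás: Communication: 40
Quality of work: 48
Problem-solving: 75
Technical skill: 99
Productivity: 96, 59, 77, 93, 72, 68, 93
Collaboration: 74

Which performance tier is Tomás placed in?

Productivity: drop 59, 68 → average of remaining 5 = 431/5 = 86.2
Weighted total:
  Communication 40 × 0.11 = 4.4
  Quality of work 48 × 0.31 = 14.88
  Problem-solving 75 × 0.05 = 3.75
  Technical skill 99 × 0.16 = 15.84
  Productivity 86.2 × 0.28 = 24.136
  Collaboration 74 × 0.09 = 6.66
Sum = 69.666
69.666 is ≥ 69.5 and < 90 → Merit

Merit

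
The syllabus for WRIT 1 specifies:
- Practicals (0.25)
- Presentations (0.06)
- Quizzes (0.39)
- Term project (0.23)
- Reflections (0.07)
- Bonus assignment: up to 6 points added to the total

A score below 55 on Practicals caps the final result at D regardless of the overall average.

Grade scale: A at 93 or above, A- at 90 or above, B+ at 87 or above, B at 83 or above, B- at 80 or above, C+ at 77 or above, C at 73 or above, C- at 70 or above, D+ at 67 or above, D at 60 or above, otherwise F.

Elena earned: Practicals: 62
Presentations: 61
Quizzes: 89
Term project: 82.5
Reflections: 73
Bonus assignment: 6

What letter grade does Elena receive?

Practicals score 62 ≥ 55: minimum met.
Weighted total:
  Practicals 62 × 0.25 = 15.5
  Presentations 61 × 0.06 = 3.66
  Quizzes 89 × 0.39 = 34.71
  Term project 82.5 × 0.23 = 18.975
  Reflections 73 × 0.07 = 5.11
Sum = 77.955
Bonus assignment: 77.955 + 6 = 83.955
83.955 is ≥ 83 and < 87 → B

B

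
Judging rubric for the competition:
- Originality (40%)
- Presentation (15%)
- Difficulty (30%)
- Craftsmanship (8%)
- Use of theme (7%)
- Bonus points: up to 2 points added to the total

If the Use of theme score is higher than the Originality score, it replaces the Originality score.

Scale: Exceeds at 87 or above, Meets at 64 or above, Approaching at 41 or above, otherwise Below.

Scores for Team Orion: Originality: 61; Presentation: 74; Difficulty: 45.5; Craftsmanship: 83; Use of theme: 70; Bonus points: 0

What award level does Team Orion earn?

Meets

Use of theme (70) > Originality (61), so Originality counts as 70.
Weighted total:
  Originality 70 × 0.4 = 28
  Presentation 74 × 0.15 = 11.1
  Difficulty 45.5 × 0.3 = 13.65
  Craftsmanship 83 × 0.08 = 6.64
  Use of theme 70 × 0.07 = 4.9
Sum = 64.29
Bonus points: 64.29 + 0 = 64.29
64.29 is ≥ 64 and < 87 → Meets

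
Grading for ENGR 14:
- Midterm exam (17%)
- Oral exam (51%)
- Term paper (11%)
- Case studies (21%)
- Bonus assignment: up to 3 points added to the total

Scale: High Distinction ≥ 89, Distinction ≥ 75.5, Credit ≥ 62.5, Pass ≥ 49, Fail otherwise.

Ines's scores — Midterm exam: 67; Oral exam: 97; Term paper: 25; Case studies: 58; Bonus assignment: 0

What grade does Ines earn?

Weighted total:
  Midterm exam 67 × 0.17 = 11.39
  Oral exam 97 × 0.51 = 49.47
  Term paper 25 × 0.11 = 2.75
  Case studies 58 × 0.21 = 12.18
Sum = 75.79
Bonus assignment: 75.79 + 0 = 75.79
75.79 is ≥ 75.5 and < 89 → Distinction

Distinction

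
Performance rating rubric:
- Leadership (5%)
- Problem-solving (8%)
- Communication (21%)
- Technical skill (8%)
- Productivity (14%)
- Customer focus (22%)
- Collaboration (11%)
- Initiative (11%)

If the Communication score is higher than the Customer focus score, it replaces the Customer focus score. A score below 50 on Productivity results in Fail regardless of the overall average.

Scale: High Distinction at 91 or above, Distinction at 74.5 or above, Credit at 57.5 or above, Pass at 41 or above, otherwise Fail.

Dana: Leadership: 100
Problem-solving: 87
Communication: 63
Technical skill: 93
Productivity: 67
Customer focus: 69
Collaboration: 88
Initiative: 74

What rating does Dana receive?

Communication (63) ≤ Customer focus (69), so Customer focus stays at 69.
Productivity score 67 ≥ 50: minimum met.
Weighted total:
  Leadership 100 × 0.05 = 5
  Problem-solving 87 × 0.08 = 6.96
  Communication 63 × 0.21 = 13.23
  Technical skill 93 × 0.08 = 7.44
  Productivity 67 × 0.14 = 9.38
  Customer focus 69 × 0.22 = 15.18
  Collaboration 88 × 0.11 = 9.68
  Initiative 74 × 0.11 = 8.14
Sum = 75.01
75.01 is ≥ 74.5 and < 91 → Distinction

Distinction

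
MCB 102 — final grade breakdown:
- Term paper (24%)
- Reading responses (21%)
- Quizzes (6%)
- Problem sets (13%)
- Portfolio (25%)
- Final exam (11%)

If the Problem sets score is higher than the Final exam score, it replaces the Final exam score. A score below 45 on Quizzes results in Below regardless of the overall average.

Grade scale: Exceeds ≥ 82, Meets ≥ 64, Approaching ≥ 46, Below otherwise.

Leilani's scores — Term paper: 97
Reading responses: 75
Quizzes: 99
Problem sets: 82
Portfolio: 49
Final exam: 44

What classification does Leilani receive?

Meets

Problem sets (82) > Final exam (44), so Final exam counts as 82.
Quizzes score 99 ≥ 45: minimum met.
Weighted total:
  Term paper 97 × 0.24 = 23.28
  Reading responses 75 × 0.21 = 15.75
  Quizzes 99 × 0.06 = 5.94
  Problem sets 82 × 0.13 = 10.66
  Portfolio 49 × 0.25 = 12.25
  Final exam 82 × 0.11 = 9.02
Sum = 76.9
76.9 is ≥ 64 and < 82 → Meets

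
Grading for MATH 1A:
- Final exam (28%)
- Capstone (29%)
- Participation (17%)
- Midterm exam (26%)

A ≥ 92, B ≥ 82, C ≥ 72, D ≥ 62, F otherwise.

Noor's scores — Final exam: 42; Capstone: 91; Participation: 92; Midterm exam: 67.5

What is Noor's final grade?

Weighted total:
  Final exam 42 × 0.28 = 11.76
  Capstone 91 × 0.29 = 26.39
  Participation 92 × 0.17 = 15.64
  Midterm exam 67.5 × 0.26 = 17.55
Sum = 71.34
71.34 is ≥ 62 and < 72 → D

D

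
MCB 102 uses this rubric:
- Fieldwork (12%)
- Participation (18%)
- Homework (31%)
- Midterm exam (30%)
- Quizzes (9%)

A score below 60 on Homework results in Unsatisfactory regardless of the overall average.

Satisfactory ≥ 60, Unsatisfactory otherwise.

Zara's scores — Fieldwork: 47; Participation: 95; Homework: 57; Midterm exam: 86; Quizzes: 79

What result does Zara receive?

Unsatisfactory

Homework score 57 < 60: minimum not met.
Weighted total:
  Fieldwork 47 × 0.12 = 5.64
  Participation 95 × 0.18 = 17.1
  Homework 57 × 0.31 = 17.67
  Midterm exam 86 × 0.3 = 25.8
  Quizzes 79 × 0.09 = 7.11
Sum = 73.32
Because the Homework minimum was not met, the result is Unsatisfactory.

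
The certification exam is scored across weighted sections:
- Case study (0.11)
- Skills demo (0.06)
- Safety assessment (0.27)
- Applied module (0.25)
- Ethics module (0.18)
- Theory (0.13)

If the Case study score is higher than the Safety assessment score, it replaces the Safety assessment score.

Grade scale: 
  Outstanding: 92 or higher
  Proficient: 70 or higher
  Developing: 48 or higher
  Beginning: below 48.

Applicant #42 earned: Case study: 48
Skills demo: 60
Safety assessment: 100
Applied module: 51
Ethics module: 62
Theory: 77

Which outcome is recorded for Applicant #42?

Developing

Case study (48) ≤ Safety assessment (100), so Safety assessment stays at 100.
Weighted total:
  Case study 48 × 0.11 = 5.28
  Skills demo 60 × 0.06 = 3.6
  Safety assessment 100 × 0.27 = 27
  Applied module 51 × 0.25 = 12.75
  Ethics module 62 × 0.18 = 11.16
  Theory 77 × 0.13 = 10.01
Sum = 69.8
69.8 is ≥ 48 and < 70 → Developing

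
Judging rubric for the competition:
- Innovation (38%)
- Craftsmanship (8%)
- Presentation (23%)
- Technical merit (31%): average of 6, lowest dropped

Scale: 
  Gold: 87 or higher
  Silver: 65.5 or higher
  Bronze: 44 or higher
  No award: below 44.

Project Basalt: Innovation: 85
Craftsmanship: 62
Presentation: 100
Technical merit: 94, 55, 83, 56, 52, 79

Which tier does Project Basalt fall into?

Silver

Technical merit: drop 52 → average of remaining 5 = 367/5 = 73.4
Weighted total:
  Innovation 85 × 0.38 = 32.3
  Craftsmanship 62 × 0.08 = 4.96
  Presentation 100 × 0.23 = 23
  Technical merit 73.4 × 0.31 = 22.754
Sum = 83.014
83.014 is ≥ 65.5 and < 87 → Silver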